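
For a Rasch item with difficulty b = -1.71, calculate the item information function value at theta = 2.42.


P = 1/(1+exp(-(2.42--1.71))) = 0.9842
I = P*(1-P) = 0.9842 * 0.0158
I = 0.0156

0.0156


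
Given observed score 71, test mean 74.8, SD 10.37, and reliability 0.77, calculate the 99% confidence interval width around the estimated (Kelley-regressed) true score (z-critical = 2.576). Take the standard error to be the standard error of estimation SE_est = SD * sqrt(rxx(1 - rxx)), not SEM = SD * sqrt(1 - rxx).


True score estimate = 0.77*71 + 0.23*74.8 = 71.874
SE_est = SD * sqrt(rxx * (1 - rxx)) = 10.37 * sqrt(0.77 * 0.23) = 10.37 * sqrt(0.1771) = 4.364033
CI = T_est +/- z * SE_est, so width = 2 * z * SE_est = 2 * 2.576 * 4.364033
Width = 22.4835

22.4835


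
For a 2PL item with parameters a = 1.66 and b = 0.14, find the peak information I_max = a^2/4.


For 2PL, max info at theta = b = 0.14
I_max = a^2 / 4 = 1.66^2 / 4
= 2.7556 / 4
I_max = 0.6889

0.6889


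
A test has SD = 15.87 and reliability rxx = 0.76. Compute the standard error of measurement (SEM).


SEM = SD * sqrt(1 - rxx)
SEM = 15.87 * sqrt(1 - 0.76)
SEM = 15.87 * sqrt(0.24) = 15.87 * 0.489898
SEM = 7.7747

7.7747


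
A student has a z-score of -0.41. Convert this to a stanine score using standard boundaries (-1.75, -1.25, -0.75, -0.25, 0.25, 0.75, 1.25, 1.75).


Stanine boundaries: [-1.75, -1.25, -0.75, -0.25, 0.25, 0.75, 1.25, 1.75]
z = -0.41
Check each boundary:
  z >= -1.75 -> could be stanine 2
  z >= -1.25 -> could be stanine 3
  z >= -0.75 -> could be stanine 4
  z < -0.25
  z < 0.25
  z < 0.75
  z < 1.25
  z < 1.75
Highest qualifying boundary gives stanine = 4

4


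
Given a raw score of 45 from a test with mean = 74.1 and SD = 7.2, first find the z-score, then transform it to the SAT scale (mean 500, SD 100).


z = (X - mean) / SD = (45 - 74.1) / 7.2
z = -29.1 / 7.2
z = -4.0417
SAT-scale = SAT = 500 + 100z
Carry z at full precision (z = -29.1 / 7.2) into the conversion:
SAT-scale = 500 + 100 * (-29.1 / 7.2) = 500 + -2910 / 7.2
SAT-scale = 500 + -404.1667
SAT-scale = 95.8333

95.8333


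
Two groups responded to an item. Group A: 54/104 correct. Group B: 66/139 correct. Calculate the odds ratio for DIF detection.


Odds_A = 54/50 = 1.08
Odds_B = 66/73 = 0.9041
OR = Odds_A / Odds_B = 1.08 / 0.9041
Exactly, OR = (54 * 73) / (50 * 66) = 3942 / 3300
OR = 1.1945

1.1945


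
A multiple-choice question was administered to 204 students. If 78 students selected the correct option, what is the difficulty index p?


Item difficulty p = number correct / total examinees
p = 78 / 204
p = 0.3824

0.3824


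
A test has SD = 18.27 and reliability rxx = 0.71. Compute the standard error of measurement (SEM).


SEM = SD * sqrt(1 - rxx)
SEM = 18.27 * sqrt(1 - 0.71)
SEM = 18.27 * sqrt(0.29) = 18.27 * 0.538516
SEM = 9.8387

9.8387


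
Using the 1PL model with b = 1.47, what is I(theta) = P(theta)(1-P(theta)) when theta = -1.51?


P = 1/(1+exp(-(-1.51-1.47))) = 0.0483
I = P*(1-P) = 0.0483 * 0.9517
I = 0.046

0.046


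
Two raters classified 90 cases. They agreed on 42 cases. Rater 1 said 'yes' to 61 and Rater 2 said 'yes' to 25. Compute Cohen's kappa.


P_o = 42/90 = 0.466667
P_e = (61*25 + 29*65) / 8100 = 0.420988
kappa = (P_o - P_e) / (1 - P_e)
kappa = (0.466667 - 0.420988) / (1 - 0.420988)
kappa = 0.0789

0.0789


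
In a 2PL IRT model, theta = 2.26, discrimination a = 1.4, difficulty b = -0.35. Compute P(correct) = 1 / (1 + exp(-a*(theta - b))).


a*(theta - b) = 1.4 * (2.26 - -0.35) = 3.654
exp(-3.654) = 0.0259
P = 1 / (1 + 0.0259)
P = 0.9748

0.9748


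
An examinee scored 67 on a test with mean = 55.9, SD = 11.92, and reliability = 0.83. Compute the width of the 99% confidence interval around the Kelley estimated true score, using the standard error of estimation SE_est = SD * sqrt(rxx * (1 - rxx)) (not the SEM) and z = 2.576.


True score estimate = 0.83*67 + 0.17*55.9 = 65.113
SE_est = SD * sqrt(rxx * (1 - rxx)) = 11.92 * sqrt(0.83 * 0.17) = 11.92 * sqrt(0.1411) = 4.477543
CI = T_est +/- z * SE_est, so width = 2 * z * SE_est = 2 * 2.576 * 4.477543
Width = 23.0683

23.0683


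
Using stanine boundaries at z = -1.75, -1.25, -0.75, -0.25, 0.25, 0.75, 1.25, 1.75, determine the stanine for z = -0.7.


Stanine boundaries: [-1.75, -1.25, -0.75, -0.25, 0.25, 0.75, 1.25, 1.75]
z = -0.7
Check each boundary:
  z >= -1.75 -> could be stanine 2
  z >= -1.25 -> could be stanine 3
  z >= -0.75 -> could be stanine 4
  z < -0.25
  z < 0.25
  z < 0.75
  z < 1.25
  z < 1.75
Highest qualifying boundary gives stanine = 4

4


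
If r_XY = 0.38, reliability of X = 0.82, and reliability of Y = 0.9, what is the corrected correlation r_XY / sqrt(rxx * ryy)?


r_corrected = rxy / sqrt(rxx * ryy)
= 0.38 / sqrt(0.82 * 0.9)
= 0.38 / sqrt(0.738)
= 0.38 / 0.859069
r_corrected = 0.4423

0.4423


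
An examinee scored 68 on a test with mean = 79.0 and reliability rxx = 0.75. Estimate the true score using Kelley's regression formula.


T_est = rxx * X + (1 - rxx) * mean
T_est = 0.75 * 68 + 0.25 * 79.0
T_est = 51.0 + 19.75
T_est = 70.75

70.75


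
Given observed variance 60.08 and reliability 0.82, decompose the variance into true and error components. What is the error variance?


var_true = rxx * var_obs = 0.82 * 60.08 = 49.2656
var_error = var_obs - var_true
var_error = 60.08 - 49.2656
var_error = 10.8144

10.8144


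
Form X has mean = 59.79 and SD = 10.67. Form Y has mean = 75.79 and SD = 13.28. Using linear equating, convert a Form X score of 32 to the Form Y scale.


slope = SD_Y / SD_X = 13.28 / 10.67 ~ 1.2446
intercept = mean_Y - slope * mean_X = 75.79 - (13.28 / 10.67) * 59.79 ~ 1.3747
Y = slope * X + intercept. To avoid rounding drift from the rounded slope/intercept, evaluate the equivalent form Y = mean_Y + SD_Y * (X - mean_X) / SD_X at full precision:
Y = 75.79 + 13.28 * (32 - 59.79) / 10.67
Y = 75.79 - 13.28 * 27.79 / 10.67
Y = 75.79 - 369.0512 / 10.67
Y = 75.79 - 34.5877
Y = 41.2023

41.2023


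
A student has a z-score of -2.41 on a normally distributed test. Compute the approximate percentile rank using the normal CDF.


CDF(z) = 0.5 * (1 + erf(z/sqrt(2)))
erf(-1.7041) = -0.984
CDF = 0.008
Percentile rank = 0.008 * 100 = 0.8

0.8


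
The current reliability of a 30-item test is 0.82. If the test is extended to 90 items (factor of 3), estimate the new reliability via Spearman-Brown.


r_new = (n * rxx) / (1 + (n-1) * rxx)
r_new = (3 * 0.82) / (1 + 2 * 0.82)
r_new = 2.46 / 2.64
r_new = 0.9318

0.9318


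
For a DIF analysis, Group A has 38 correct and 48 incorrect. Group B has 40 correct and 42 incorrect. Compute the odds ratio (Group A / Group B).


Odds_A = 38/48 = 0.7917
Odds_B = 40/42 = 0.9524
OR = Odds_A / Odds_B = 0.7917 / 0.9524
Exactly, OR = (38 * 42) / (48 * 40) = 1596 / 1920
OR = 0.8313

0.8313


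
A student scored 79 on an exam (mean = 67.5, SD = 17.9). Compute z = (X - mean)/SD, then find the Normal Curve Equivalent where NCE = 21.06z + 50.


z = (X - mean) / SD = (79 - 67.5) / 17.9
z = 11.5 / 17.9
z = 0.6425
NCE = NCE = 21.06z + 50
Carry z at full precision (z = 11.5 / 17.9) into the conversion:
NCE = 21.06 * (11.5 / 17.9) + 50 = 242.19 / 17.9 + 50
NCE = 13.5302 + 50
NCE = 63.5302

63.5302


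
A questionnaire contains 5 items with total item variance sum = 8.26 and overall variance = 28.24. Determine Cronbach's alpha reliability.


alpha = (k/(k-1)) * (1 - sum(si^2)/s_total^2)
= (5/4) * (1 - 8.26/28.24)
alpha = 0.8844

0.8844


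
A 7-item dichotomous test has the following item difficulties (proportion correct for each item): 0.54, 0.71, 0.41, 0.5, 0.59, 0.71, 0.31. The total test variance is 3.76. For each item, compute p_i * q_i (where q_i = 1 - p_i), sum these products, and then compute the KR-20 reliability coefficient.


For each item, compute p_i * q_i:
  Item 1: 0.54 * 0.46 = 0.2484
  Item 2: 0.71 * 0.29 = 0.2059
  Item 3: 0.41 * 0.59 = 0.2419
  Item 4: 0.5 * 0.5 = 0.25
  Item 5: 0.59 * 0.41 = 0.2419
  Item 6: 0.71 * 0.29 = 0.2059
  Item 7: 0.31 * 0.69 = 0.2139
Sum(p_i * q_i) = 0.2484 + 0.2059 + 0.2419 + 0.25 + 0.2419 + 0.2059 + 0.2139 = 1.6079
KR-20 = (k/(k-1)) * (1 - Sum(p_i*q_i) / Var_total)
= (7/6) * (1 - 1.6079/3.76)
= 1.1667 * 0.5724
KR-20 = 0.6678

0.6678


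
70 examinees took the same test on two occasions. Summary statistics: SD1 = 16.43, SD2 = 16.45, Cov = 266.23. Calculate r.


r = cov(X,Y) / (SD_X * SD_Y)
r = 266.23 / (16.43 * 16.45)
r = 266.23 / 270.2735
r = 0.985

0.985


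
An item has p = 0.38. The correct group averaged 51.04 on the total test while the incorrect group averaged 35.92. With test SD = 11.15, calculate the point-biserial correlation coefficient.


q = 1 - p = 0.62
rpb = ((M1 - M0) / SD) * sqrt(p * q)
rpb = ((51.04 - 35.92) / 11.15) * sqrt(0.38 * 0.62)
rpb = 0.6582

0.6582


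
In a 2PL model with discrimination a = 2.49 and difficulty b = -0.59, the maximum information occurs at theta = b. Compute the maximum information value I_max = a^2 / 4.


For 2PL, max info at theta = b = -0.59
I_max = a^2 / 4 = 2.49^2 / 4
= 6.2001 / 4
I_max = 1.55

1.55


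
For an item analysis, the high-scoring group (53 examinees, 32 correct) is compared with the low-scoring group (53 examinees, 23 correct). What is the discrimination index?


p_upper = 32/53 = 0.6038
p_lower = 23/53 = 0.434
D = 0.6038 - 0.434 = 0.1698

0.1698


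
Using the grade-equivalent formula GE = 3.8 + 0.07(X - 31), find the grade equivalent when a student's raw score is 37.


raw - median = 37 - 31 = 6
slope * diff = 0.07 * 6 = 0.42
GE = 3.8 + 0.42
GE = 4.22

4.22


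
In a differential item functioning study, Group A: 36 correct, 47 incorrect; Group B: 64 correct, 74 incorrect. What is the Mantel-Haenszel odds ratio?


Odds_A = 36/47 = 0.766
Odds_B = 64/74 = 0.8649
OR = Odds_A / Odds_B = 0.766 / 0.8649
Exactly, OR = (36 * 74) / (47 * 64) = 2664 / 3008
OR = 0.8856

0.8856


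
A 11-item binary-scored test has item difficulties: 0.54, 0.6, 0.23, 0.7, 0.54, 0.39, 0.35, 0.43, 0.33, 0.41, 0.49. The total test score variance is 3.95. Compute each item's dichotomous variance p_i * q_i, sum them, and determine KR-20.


For each item, compute p_i * q_i:
  Item 1: 0.54 * 0.46 = 0.2484
  Item 2: 0.6 * 0.4 = 0.24
  Item 3: 0.23 * 0.77 = 0.1771
  Item 4: 0.7 * 0.3 = 0.21
  Item 5: 0.54 * 0.46 = 0.2484
  Item 6: 0.39 * 0.61 = 0.2379
  Item 7: 0.35 * 0.65 = 0.2275
  Item 8: 0.43 * 0.57 = 0.2451
  Item 9: 0.33 * 0.67 = 0.2211
  Item 10: 0.41 * 0.59 = 0.2419
  Item 11: 0.49 * 0.51 = 0.2499
Sum(p_i * q_i) = 0.2484 + 0.24 + 0.1771 + 0.21 + 0.2484 + 0.2379 + 0.2275 + 0.2451 + 0.2211 + 0.2419 + 0.2499 = 2.5473
KR-20 = (k/(k-1)) * (1 - Sum(p_i*q_i) / Var_total)
= (11/10) * (1 - 2.5473/3.95)
= 1.1 * 0.3551
KR-20 = 0.3906

0.3906


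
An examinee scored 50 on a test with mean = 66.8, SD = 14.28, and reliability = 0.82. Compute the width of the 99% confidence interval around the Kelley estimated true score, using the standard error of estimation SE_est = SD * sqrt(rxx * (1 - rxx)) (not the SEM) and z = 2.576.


True score estimate = 0.82*50 + 0.18*66.8 = 53.024
SE_est = SD * sqrt(rxx * (1 - rxx)) = 14.28 * sqrt(0.82 * 0.18) = 14.28 * sqrt(0.1476) = 5.486197
CI = T_est +/- z * SE_est, so width = 2 * z * SE_est = 2 * 2.576 * 5.486197
Width = 28.2649

28.2649


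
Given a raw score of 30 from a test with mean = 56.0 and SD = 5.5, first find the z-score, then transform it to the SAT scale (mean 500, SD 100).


z = (X - mean) / SD = (30 - 56.0) / 5.5
z = -26.0 / 5.5
z = -4.7273
SAT-scale = SAT = 500 + 100z
Carry z at full precision (z = -26.0 / 5.5) into the conversion:
SAT-scale = 500 + 100 * (-26.0 / 5.5) = 500 + -2600 / 5.5
SAT-scale = 500 + -472.7273
SAT-scale = 27.2727

27.2727


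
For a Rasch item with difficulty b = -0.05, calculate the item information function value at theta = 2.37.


P = 1/(1+exp(-(2.37--0.05))) = 0.9183
I = P*(1-P) = 0.9183 * 0.0817
I = 0.075

0.075


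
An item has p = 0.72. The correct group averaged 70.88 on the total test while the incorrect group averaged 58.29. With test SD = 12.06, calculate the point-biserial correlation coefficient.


q = 1 - p = 0.28
rpb = ((M1 - M0) / SD) * sqrt(p * q)
rpb = ((70.88 - 58.29) / 12.06) * sqrt(0.72 * 0.28)
rpb = 0.4687

0.4687


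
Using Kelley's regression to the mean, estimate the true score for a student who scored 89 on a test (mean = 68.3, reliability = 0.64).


T_est = rxx * X + (1 - rxx) * mean
T_est = 0.64 * 89 + 0.36 * 68.3
T_est = 56.96 + 24.588
T_est = 81.548

81.548


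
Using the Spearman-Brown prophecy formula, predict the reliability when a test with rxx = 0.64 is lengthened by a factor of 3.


r_new = (n * rxx) / (1 + (n-1) * rxx)
r_new = (3 * 0.64) / (1 + 2 * 0.64)
r_new = 1.92 / 2.28
r_new = 0.8421

0.8421


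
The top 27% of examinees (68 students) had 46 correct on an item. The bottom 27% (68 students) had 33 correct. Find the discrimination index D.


p_upper = 46/68 = 0.6765
p_lower = 33/68 = 0.4853
D = 0.6765 - 0.4853 = 0.1912

0.1912


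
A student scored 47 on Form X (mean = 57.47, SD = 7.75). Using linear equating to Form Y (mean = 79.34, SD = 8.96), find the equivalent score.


slope = SD_Y / SD_X = 8.96 / 7.75 ~ 1.1561
intercept = mean_Y - slope * mean_X = 79.34 - (8.96 / 7.75) * 57.47 ~ 12.8973
Y = slope * X + intercept. To avoid rounding drift from the rounded slope/intercept, evaluate the equivalent form Y = mean_Y + SD_Y * (X - mean_X) / SD_X at full precision:
Y = 79.34 + 8.96 * (47 - 57.47) / 7.75
Y = 79.34 - 8.96 * 10.47 / 7.75
Y = 79.34 - 93.8112 / 7.75
Y = 79.34 - 12.1047
Y = 67.2353

67.2353


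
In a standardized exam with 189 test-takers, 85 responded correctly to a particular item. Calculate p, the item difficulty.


Item difficulty p = number correct / total examinees
p = 85 / 189
p = 0.4497

0.4497


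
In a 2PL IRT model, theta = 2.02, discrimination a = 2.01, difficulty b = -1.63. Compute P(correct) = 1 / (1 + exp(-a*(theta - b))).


a*(theta - b) = 2.01 * (2.02 - -1.63) = 7.3365
exp(-7.3365) = 0.0007
P = 1 / (1 + 0.0007)
P = 0.9993

0.9993


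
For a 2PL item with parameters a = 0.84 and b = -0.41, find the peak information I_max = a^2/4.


For 2PL, max info at theta = b = -0.41
I_max = a^2 / 4 = 0.84^2 / 4
= 0.7056 / 4
I_max = 0.1764

0.1764


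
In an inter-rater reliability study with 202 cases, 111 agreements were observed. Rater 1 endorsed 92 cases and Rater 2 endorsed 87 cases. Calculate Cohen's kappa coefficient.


P_o = 111/202 = 0.549505
P_e = (92*87 + 110*115) / 40804 = 0.506176
kappa = (P_o - P_e) / (1 - P_e)
kappa = (0.549505 - 0.506176) / (1 - 0.506176)
kappa = 0.0877

0.0877


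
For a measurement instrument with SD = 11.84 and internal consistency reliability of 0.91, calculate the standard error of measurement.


SEM = SD * sqrt(1 - rxx)
SEM = 11.84 * sqrt(1 - 0.91)
SEM = 11.84 * sqrt(0.09) = 11.84 * 0.3
SEM = 3.552

3.552


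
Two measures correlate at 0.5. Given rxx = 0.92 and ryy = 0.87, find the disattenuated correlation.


r_corrected = rxy / sqrt(rxx * ryy)
= 0.5 / sqrt(0.92 * 0.87)
= 0.5 / sqrt(0.8004)
= 0.5 / 0.894651
r_corrected = 0.5589

0.5589


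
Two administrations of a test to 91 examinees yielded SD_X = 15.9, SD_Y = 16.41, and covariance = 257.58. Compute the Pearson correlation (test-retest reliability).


r = cov(X,Y) / (SD_X * SD_Y)
r = 257.58 / (15.9 * 16.41)
r = 257.58 / 260.919
r = 0.9872

0.9872


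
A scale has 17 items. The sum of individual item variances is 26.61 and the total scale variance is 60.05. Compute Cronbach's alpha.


alpha = (k/(k-1)) * (1 - sum(si^2)/s_total^2)
= (17/16) * (1 - 26.61/60.05)
alpha = 0.5917

0.5917


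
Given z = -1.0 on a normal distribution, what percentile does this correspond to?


CDF(z) = 0.5 * (1 + erf(z/sqrt(2)))
erf(-0.7071) = -0.6827
CDF = 0.1587
Percentile rank = 0.1587 * 100 = 15.87

15.87


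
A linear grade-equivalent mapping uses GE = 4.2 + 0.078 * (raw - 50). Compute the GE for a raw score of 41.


raw - median = 41 - 50 = -9
slope * diff = 0.078 * -9 = -0.702
GE = 4.2 + -0.702
GE = 3.498

3.498


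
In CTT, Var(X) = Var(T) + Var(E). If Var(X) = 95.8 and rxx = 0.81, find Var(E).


var_true = rxx * var_obs = 0.81 * 95.8 = 77.598
var_error = var_obs - var_true
var_error = 95.8 - 77.598
var_error = 18.202

18.202


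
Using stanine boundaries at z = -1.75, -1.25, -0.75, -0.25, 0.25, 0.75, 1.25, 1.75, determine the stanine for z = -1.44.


Stanine boundaries: [-1.75, -1.25, -0.75, -0.25, 0.25, 0.75, 1.25, 1.75]
z = -1.44
Check each boundary:
  z >= -1.75 -> could be stanine 2
  z < -1.25
  z < -0.75
  z < -0.25
  z < 0.25
  z < 0.75
  z < 1.25
  z < 1.75
Highest qualifying boundary gives stanine = 2

2


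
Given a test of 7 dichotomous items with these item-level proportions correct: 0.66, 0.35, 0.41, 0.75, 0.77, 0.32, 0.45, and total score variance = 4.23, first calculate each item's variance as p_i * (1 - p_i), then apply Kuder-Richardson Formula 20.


For each item, compute p_i * q_i:
  Item 1: 0.66 * 0.34 = 0.2244
  Item 2: 0.35 * 0.65 = 0.2275
  Item 3: 0.41 * 0.59 = 0.2419
  Item 4: 0.75 * 0.25 = 0.1875
  Item 5: 0.77 * 0.23 = 0.1771
  Item 6: 0.32 * 0.68 = 0.2176
  Item 7: 0.45 * 0.55 = 0.2475
Sum(p_i * q_i) = 0.2244 + 0.2275 + 0.2419 + 0.1875 + 0.1771 + 0.2176 + 0.2475 = 1.5235
KR-20 = (k/(k-1)) * (1 - Sum(p_i*q_i) / Var_total)
= (7/6) * (1 - 1.5235/4.23)
= 1.1667 * 0.6398
KR-20 = 0.7465

0.7465


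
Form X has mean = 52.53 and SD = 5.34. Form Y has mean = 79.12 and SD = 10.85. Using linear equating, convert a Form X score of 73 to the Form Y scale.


slope = SD_Y / SD_X = 10.85 / 5.34 ~ 2.0318
intercept = mean_Y - slope * mean_X = 79.12 - (10.85 / 5.34) * 52.53 ~ -27.6123
Y = slope * X + intercept. To avoid rounding drift from the rounded slope/intercept, evaluate the equivalent form Y = mean_Y + SD_Y * (X - mean_X) / SD_X at full precision:
Y = 79.12 + 10.85 * (73 - 52.53) / 5.34
Y = 79.12 + 10.85 * 20.47 / 5.34
Y = 79.12 + 222.0995 / 5.34
Y = 79.12 + 41.5917
Y = 120.7117

120.7117


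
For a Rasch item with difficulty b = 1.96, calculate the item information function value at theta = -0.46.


P = 1/(1+exp(-(-0.46-1.96))) = 0.0817
I = P*(1-P) = 0.0817 * 0.9183
I = 0.075

0.075


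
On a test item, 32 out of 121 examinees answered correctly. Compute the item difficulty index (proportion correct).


Item difficulty p = number correct / total examinees
p = 32 / 121
p = 0.2645

0.2645


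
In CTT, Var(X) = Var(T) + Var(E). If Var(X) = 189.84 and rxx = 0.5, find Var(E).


var_true = rxx * var_obs = 0.5 * 189.84 = 94.92
var_error = var_obs - var_true
var_error = 189.84 - 94.92
var_error = 94.92

94.92


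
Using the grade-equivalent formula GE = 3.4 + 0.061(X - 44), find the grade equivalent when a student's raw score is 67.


raw - median = 67 - 44 = 23
slope * diff = 0.061 * 23 = 1.403
GE = 3.4 + 1.403
GE = 4.803

4.803


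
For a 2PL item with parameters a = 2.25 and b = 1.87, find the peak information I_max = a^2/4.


For 2PL, max info at theta = b = 1.87
I_max = a^2 / 4 = 2.25^2 / 4
= 5.0625 / 4
I_max = 1.2656

1.2656


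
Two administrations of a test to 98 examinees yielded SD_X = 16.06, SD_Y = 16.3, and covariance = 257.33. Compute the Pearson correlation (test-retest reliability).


r = cov(X,Y) / (SD_X * SD_Y)
r = 257.33 / (16.06 * 16.3)
r = 257.33 / 261.778
r = 0.983

0.983


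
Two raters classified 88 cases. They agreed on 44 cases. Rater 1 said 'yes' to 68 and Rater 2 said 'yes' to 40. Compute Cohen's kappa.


P_o = 44/88 = 0.5
P_e = (68*40 + 20*48) / 7744 = 0.475207
kappa = (P_o - P_e) / (1 - P_e)
kappa = (0.5 - 0.475207) / (1 - 0.475207)
kappa = 0.0472

0.0472


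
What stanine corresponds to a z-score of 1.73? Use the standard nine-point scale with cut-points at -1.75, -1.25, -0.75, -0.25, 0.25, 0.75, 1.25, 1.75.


Stanine boundaries: [-1.75, -1.25, -0.75, -0.25, 0.25, 0.75, 1.25, 1.75]
z = 1.73
Check each boundary:
  z >= -1.75 -> could be stanine 2
  z >= -1.25 -> could be stanine 3
  z >= -0.75 -> could be stanine 4
  z >= -0.25 -> could be stanine 5
  z >= 0.25 -> could be stanine 6
  z >= 0.75 -> could be stanine 7
  z >= 1.25 -> could be stanine 8
  z < 1.75
Highest qualifying boundary gives stanine = 8

8


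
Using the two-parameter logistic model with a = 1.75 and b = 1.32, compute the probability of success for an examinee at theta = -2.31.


a*(theta - b) = 1.75 * (-2.31 - 1.32) = -6.3525
exp(--6.3525) = 573.9257
P = 1 / (1 + 573.9257)
P = 0.0017

0.0017


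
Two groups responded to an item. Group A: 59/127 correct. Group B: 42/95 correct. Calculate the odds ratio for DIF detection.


Odds_A = 59/68 = 0.8676
Odds_B = 42/53 = 0.7925
OR = Odds_A / Odds_B = 0.8676 / 0.7925
Exactly, OR = (59 * 53) / (68 * 42) = 3127 / 2856
OR = 1.0949

1.0949


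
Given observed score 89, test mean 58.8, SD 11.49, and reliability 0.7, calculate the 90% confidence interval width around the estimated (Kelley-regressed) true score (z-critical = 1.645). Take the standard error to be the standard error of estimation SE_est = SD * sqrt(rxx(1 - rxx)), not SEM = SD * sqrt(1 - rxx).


True score estimate = 0.7*89 + 0.3*58.8 = 79.94
SE_est = SD * sqrt(rxx * (1 - rxx)) = 11.49 * sqrt(0.7 * 0.3) = 11.49 * sqrt(0.21) = 5.265379
CI = T_est +/- z * SE_est, so width = 2 * z * SE_est = 2 * 1.645 * 5.265379
Width = 17.3231

17.3231


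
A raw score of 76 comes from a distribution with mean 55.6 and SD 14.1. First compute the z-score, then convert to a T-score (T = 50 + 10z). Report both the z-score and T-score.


z = (X - mean) / SD = (76 - 55.6) / 14.1
z = 20.4 / 14.1
z = 1.4468
T-score = T = 50 + 10z
Carry z at full precision (z = 20.4 / 14.1) into the conversion:
T-score = 50 + 10 * (20.4 / 14.1) = 50 + 204 / 14.1
T-score = 50 + 14.4681
T-score = 64.4681

64.4681


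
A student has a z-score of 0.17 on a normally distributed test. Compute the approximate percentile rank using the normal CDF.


CDF(z) = 0.5 * (1 + erf(z/sqrt(2)))
erf(0.1202) = 0.135
CDF = 0.5675
Percentile rank = 0.5675 * 100 = 56.75

56.75


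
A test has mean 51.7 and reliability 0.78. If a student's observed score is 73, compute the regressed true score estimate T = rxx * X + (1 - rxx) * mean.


T_est = rxx * X + (1 - rxx) * mean
T_est = 0.78 * 73 + 0.22 * 51.7
T_est = 56.94 + 11.374
T_est = 68.314

68.314


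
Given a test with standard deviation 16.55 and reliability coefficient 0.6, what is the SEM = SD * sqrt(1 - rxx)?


SEM = SD * sqrt(1 - rxx)
SEM = 16.55 * sqrt(1 - 0.6)
SEM = 16.55 * sqrt(0.4) = 16.55 * 0.632456
SEM = 10.4671

10.4671


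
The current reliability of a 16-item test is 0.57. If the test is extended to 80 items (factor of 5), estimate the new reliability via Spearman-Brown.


r_new = (n * rxx) / (1 + (n-1) * rxx)
r_new = (5 * 0.57) / (1 + 4 * 0.57)
r_new = 2.85 / 3.28
r_new = 0.8689

0.8689


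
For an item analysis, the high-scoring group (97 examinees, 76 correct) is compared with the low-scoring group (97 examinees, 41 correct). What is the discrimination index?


p_upper = 76/97 = 0.7835
p_lower = 41/97 = 0.4227
D = 0.7835 - 0.4227 = 0.3608

0.3608


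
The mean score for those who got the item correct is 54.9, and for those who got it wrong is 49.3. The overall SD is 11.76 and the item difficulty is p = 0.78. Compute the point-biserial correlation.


q = 1 - p = 0.22
rpb = ((M1 - M0) / SD) * sqrt(p * q)
rpb = ((54.9 - 49.3) / 11.76) * sqrt(0.78 * 0.22)
rpb = 0.1973

0.1973


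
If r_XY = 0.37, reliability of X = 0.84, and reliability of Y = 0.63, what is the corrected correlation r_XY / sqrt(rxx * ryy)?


r_corrected = rxy / sqrt(rxx * ryy)
= 0.37 / sqrt(0.84 * 0.63)
= 0.37 / sqrt(0.5292)
= 0.37 / 0.727461
r_corrected = 0.5086

0.5086


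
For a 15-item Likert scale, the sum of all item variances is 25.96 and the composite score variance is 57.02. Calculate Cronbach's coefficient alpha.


alpha = (k/(k-1)) * (1 - sum(si^2)/s_total^2)
= (15/14) * (1 - 25.96/57.02)
alpha = 0.5836

0.5836


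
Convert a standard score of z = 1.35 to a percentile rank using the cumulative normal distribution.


CDF(z) = 0.5 * (1 + erf(z/sqrt(2)))
erf(0.9546) = 0.823
CDF = 0.9115
Percentile rank = 0.9115 * 100 = 91.15

91.15


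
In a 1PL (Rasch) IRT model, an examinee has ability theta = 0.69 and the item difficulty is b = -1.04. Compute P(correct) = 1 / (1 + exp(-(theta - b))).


theta - b = 0.69 - -1.04 = 1.73
exp(-(theta - b)) = exp(-1.73) = 0.1773
P = 1 / (1 + 0.1773)
P = 0.8494

0.8494


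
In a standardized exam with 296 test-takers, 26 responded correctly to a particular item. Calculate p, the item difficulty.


Item difficulty p = number correct / total examinees
p = 26 / 296
p = 0.0878

0.0878


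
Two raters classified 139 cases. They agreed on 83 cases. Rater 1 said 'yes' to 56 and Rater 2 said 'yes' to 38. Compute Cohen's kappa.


P_o = 83/139 = 0.597122
P_e = (56*38 + 83*101) / 19321 = 0.544019
kappa = (P_o - P_e) / (1 - P_e)
kappa = (0.597122 - 0.544019) / (1 - 0.544019)
kappa = 0.1165

0.1165


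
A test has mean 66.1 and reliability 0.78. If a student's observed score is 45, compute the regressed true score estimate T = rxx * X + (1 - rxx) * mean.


T_est = rxx * X + (1 - rxx) * mean
T_est = 0.78 * 45 + 0.22 * 66.1
T_est = 35.1 + 14.542
T_est = 49.642

49.642


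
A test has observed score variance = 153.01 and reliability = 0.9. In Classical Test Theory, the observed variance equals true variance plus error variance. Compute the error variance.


var_true = rxx * var_obs = 0.9 * 153.01 = 137.709
var_error = var_obs - var_true
var_error = 153.01 - 137.709
var_error = 15.301

15.301


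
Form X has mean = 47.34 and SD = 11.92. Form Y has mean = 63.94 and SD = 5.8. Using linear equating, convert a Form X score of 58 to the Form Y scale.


slope = SD_Y / SD_X = 5.8 / 11.92 ~ 0.4866
intercept = mean_Y - slope * mean_X = 63.94 - (5.8 / 11.92) * 47.34 ~ 40.9054
Y = slope * X + intercept. To avoid rounding drift from the rounded slope/intercept, evaluate the equivalent form Y = mean_Y + SD_Y * (X - mean_X) / SD_X at full precision:
Y = 63.94 + 5.8 * (58 - 47.34) / 11.92
Y = 63.94 + 5.8 * 10.66 / 11.92
Y = 63.94 + 61.828 / 11.92
Y = 63.94 + 5.1869
Y = 69.1269

69.1269


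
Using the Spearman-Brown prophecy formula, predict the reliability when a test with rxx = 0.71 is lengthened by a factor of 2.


r_new = (n * rxx) / (1 + (n-1) * rxx)
r_new = (2 * 0.71) / (1 + 1 * 0.71)
r_new = 1.42 / 1.71
r_new = 0.8304

0.8304


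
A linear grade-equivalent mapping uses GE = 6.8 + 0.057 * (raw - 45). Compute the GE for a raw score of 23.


raw - median = 23 - 45 = -22
slope * diff = 0.057 * -22 = -1.254
GE = 6.8 + -1.254
GE = 5.546

5.546


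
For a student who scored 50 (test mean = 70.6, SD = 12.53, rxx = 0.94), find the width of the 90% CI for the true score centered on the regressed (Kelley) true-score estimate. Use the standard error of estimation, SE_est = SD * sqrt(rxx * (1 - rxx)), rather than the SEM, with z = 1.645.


True score estimate = 0.94*50 + 0.06*70.6 = 51.236
SE_est = SD * sqrt(rxx * (1 - rxx)) = 12.53 * sqrt(0.94 * 0.06) = 12.53 * sqrt(0.0564) = 2.97571
CI = T_est +/- z * SE_est, so width = 2 * z * SE_est = 2 * 1.645 * 2.97571
Width = 9.7901

9.7901


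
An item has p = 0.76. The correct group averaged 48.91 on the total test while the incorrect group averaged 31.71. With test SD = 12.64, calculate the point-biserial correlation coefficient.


q = 1 - p = 0.24
rpb = ((M1 - M0) / SD) * sqrt(p * q)
rpb = ((48.91 - 31.71) / 12.64) * sqrt(0.76 * 0.24)
rpb = 0.5812

0.5812


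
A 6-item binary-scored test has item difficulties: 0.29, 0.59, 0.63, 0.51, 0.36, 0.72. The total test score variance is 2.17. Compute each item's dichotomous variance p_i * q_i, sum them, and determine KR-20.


For each item, compute p_i * q_i:
  Item 1: 0.29 * 0.71 = 0.2059
  Item 2: 0.59 * 0.41 = 0.2419
  Item 3: 0.63 * 0.37 = 0.2331
  Item 4: 0.51 * 0.49 = 0.2499
  Item 5: 0.36 * 0.64 = 0.2304
  Item 6: 0.72 * 0.28 = 0.2016
Sum(p_i * q_i) = 0.2059 + 0.2419 + 0.2331 + 0.2499 + 0.2304 + 0.2016 = 1.3628
KR-20 = (k/(k-1)) * (1 - Sum(p_i*q_i) / Var_total)
= (6/5) * (1 - 1.3628/2.17)
= 1.2 * 0.372
KR-20 = 0.4464

0.4464


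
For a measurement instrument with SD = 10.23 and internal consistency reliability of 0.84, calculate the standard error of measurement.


SEM = SD * sqrt(1 - rxx)
SEM = 10.23 * sqrt(1 - 0.84)
SEM = 10.23 * sqrt(0.16) = 10.23 * 0.4
SEM = 4.092

4.092


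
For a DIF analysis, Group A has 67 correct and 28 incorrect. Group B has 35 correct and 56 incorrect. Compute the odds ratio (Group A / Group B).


Odds_A = 67/28 = 2.3929
Odds_B = 35/56 = 0.625
OR = Odds_A / Odds_B = 2.3929 / 0.625
Exactly, OR = (67 * 56) / (28 * 35) = 3752 / 980
OR = 3.8286

3.8286


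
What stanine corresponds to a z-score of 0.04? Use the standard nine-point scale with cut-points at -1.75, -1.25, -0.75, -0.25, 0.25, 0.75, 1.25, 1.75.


Stanine boundaries: [-1.75, -1.25, -0.75, -0.25, 0.25, 0.75, 1.25, 1.75]
z = 0.04
Check each boundary:
  z >= -1.75 -> could be stanine 2
  z >= -1.25 -> could be stanine 3
  z >= -0.75 -> could be stanine 4
  z >= -0.25 -> could be stanine 5
  z < 0.25
  z < 0.75
  z < 1.25
  z < 1.75
Highest qualifying boundary gives stanine = 5

5


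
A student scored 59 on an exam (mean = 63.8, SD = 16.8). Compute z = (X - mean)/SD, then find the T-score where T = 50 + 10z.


z = (X - mean) / SD = (59 - 63.8) / 16.8
z = -4.8 / 16.8
z = -0.2857
T-score = T = 50 + 10z
Carry z at full precision (z = -4.8 / 16.8) into the conversion:
T-score = 50 + 10 * (-4.8 / 16.8) = 50 + -48 / 16.8
T-score = 50 + -2.8571
T-score = 47.1429

47.1429


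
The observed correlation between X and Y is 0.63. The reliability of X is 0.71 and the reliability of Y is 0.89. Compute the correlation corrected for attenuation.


r_corrected = rxy / sqrt(rxx * ryy)
= 0.63 / sqrt(0.71 * 0.89)
= 0.63 / sqrt(0.6319)
= 0.63 / 0.794921
r_corrected = 0.7925

0.7925


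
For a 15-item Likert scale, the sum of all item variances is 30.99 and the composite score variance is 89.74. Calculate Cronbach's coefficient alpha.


alpha = (k/(k-1)) * (1 - sum(si^2)/s_total^2)
= (15/14) * (1 - 30.99/89.74)
alpha = 0.7014

0.7014


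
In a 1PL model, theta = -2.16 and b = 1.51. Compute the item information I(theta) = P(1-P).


P = 1/(1+exp(-(-2.16-1.51))) = 0.0248
I = P*(1-P) = 0.0248 * 0.9752
I = 0.0242

0.0242


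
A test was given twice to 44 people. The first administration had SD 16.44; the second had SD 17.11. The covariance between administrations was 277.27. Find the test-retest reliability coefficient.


r = cov(X,Y) / (SD_X * SD_Y)
r = 277.27 / (16.44 * 17.11)
r = 277.27 / 281.2884
r = 0.9857

0.9857


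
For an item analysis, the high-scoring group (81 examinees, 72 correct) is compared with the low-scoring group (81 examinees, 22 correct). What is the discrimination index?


p_upper = 72/81 = 0.8889
p_lower = 22/81 = 0.2716
D = 0.8889 - 0.2716 = 0.6173

0.6173


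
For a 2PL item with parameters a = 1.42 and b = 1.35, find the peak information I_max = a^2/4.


For 2PL, max info at theta = b = 1.35
I_max = a^2 / 4 = 1.42^2 / 4
= 2.0164 / 4
I_max = 0.5041

0.5041


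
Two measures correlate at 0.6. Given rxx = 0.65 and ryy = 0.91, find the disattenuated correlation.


r_corrected = rxy / sqrt(rxx * ryy)
= 0.6 / sqrt(0.65 * 0.91)
= 0.6 / sqrt(0.5915)
= 0.6 / 0.76909
r_corrected = 0.7801

0.7801


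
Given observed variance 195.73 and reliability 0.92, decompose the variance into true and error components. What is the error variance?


var_true = rxx * var_obs = 0.92 * 195.73 = 180.0716
var_error = var_obs - var_true
var_error = 195.73 - 180.0716
var_error = 15.6584

15.6584


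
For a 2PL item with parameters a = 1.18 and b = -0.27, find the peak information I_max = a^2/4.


For 2PL, max info at theta = b = -0.27
I_max = a^2 / 4 = 1.18^2 / 4
= 1.3924 / 4
I_max = 0.3481

0.3481


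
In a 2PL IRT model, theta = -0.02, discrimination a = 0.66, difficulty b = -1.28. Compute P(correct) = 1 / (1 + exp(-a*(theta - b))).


a*(theta - b) = 0.66 * (-0.02 - -1.28) = 0.8316
exp(-0.8316) = 0.4354
P = 1 / (1 + 0.4354)
P = 0.6967

0.6967


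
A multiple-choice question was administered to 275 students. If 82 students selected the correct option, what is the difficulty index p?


Item difficulty p = number correct / total examinees
p = 82 / 275
p = 0.2982

0.2982


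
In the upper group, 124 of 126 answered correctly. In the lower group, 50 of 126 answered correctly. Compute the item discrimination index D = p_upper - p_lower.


p_upper = 124/126 = 0.9841
p_lower = 50/126 = 0.3968
D = 0.9841 - 0.3968 = 0.5873

0.5873


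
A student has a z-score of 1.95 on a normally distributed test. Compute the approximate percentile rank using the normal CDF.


CDF(z) = 0.5 * (1 + erf(z/sqrt(2)))
erf(1.3789) = 0.9488
CDF = 0.9744
Percentile rank = 0.9744 * 100 = 97.44

97.44


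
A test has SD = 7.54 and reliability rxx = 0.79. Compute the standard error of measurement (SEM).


SEM = SD * sqrt(1 - rxx)
SEM = 7.54 * sqrt(1 - 0.79)
SEM = 7.54 * sqrt(0.21) = 7.54 * 0.458258
SEM = 3.4553

3.4553


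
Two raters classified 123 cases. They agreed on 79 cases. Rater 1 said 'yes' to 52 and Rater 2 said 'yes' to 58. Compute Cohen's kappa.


P_o = 79/123 = 0.642276
P_e = (52*58 + 71*65) / 15129 = 0.504396
kappa = (P_o - P_e) / (1 - P_e)
kappa = (0.642276 - 0.504396) / (1 - 0.504396)
kappa = 0.2782

0.2782


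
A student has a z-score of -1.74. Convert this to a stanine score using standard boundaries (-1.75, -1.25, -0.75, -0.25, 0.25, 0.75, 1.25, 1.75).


Stanine boundaries: [-1.75, -1.25, -0.75, -0.25, 0.25, 0.75, 1.25, 1.75]
z = -1.74
Check each boundary:
  z >= -1.75 -> could be stanine 2
  z < -1.25
  z < -0.75
  z < -0.25
  z < 0.25
  z < 0.75
  z < 1.25
  z < 1.75
Highest qualifying boundary gives stanine = 2

2


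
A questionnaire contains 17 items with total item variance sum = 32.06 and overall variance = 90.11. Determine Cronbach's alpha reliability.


alpha = (k/(k-1)) * (1 - sum(si^2)/s_total^2)
= (17/16) * (1 - 32.06/90.11)
alpha = 0.6845

0.6845


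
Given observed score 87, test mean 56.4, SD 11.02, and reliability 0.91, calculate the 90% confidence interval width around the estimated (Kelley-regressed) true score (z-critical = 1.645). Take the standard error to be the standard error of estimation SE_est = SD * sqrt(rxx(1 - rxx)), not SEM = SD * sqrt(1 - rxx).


True score estimate = 0.91*87 + 0.09*56.4 = 84.246
SE_est = SD * sqrt(rxx * (1 - rxx)) = 11.02 * sqrt(0.91 * 0.09) = 11.02 * sqrt(0.0819) = 3.153723
CI = T_est +/- z * SE_est, so width = 2 * z * SE_est = 2 * 1.645 * 3.153723
Width = 10.3757

10.3757


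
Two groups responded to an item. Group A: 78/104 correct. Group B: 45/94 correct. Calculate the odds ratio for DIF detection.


Odds_A = 78/26 = 3.0
Odds_B = 45/49 = 0.9184
OR = Odds_A / Odds_B = 3.0 / 0.9184
Exactly, OR = (78 * 49) / (26 * 45) = 3822 / 1170
OR = 3.2667

3.2667


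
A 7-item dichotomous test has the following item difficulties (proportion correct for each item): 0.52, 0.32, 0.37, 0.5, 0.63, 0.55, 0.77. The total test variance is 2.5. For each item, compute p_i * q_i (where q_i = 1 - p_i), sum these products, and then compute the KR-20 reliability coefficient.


For each item, compute p_i * q_i:
  Item 1: 0.52 * 0.48 = 0.2496
  Item 2: 0.32 * 0.68 = 0.2176
  Item 3: 0.37 * 0.63 = 0.2331
  Item 4: 0.5 * 0.5 = 0.25
  Item 5: 0.63 * 0.37 = 0.2331
  Item 6: 0.55 * 0.45 = 0.2475
  Item 7: 0.77 * 0.23 = 0.1771
Sum(p_i * q_i) = 0.2496 + 0.2176 + 0.2331 + 0.25 + 0.2331 + 0.2475 + 0.1771 = 1.608
KR-20 = (k/(k-1)) * (1 - Sum(p_i*q_i) / Var_total)
= (7/6) * (1 - 1.608/2.5)
= 1.1667 * 0.3568
KR-20 = 0.4163

0.4163


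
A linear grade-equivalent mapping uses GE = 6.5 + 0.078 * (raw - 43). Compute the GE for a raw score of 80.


raw - median = 80 - 43 = 37
slope * diff = 0.078 * 37 = 2.886
GE = 6.5 + 2.886
GE = 9.386

9.386


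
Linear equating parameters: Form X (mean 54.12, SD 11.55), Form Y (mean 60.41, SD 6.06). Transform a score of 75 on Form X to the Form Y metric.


slope = SD_Y / SD_X = 6.06 / 11.55 ~ 0.5247
intercept = mean_Y - slope * mean_X = 60.41 - (6.06 / 11.55) * 54.12 ~ 32.0146
Y = slope * X + intercept. To avoid rounding drift from the rounded slope/intercept, evaluate the equivalent form Y = mean_Y + SD_Y * (X - mean_X) / SD_X at full precision:
Y = 60.41 + 6.06 * (75 - 54.12) / 11.55
Y = 60.41 + 6.06 * 20.88 / 11.55
Y = 60.41 + 126.5328 / 11.55
Y = 60.41 + 10.9552
Y = 71.3652

71.3652


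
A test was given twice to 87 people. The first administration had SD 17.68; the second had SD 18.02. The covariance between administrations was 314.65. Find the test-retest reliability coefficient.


r = cov(X,Y) / (SD_X * SD_Y)
r = 314.65 / (17.68 * 18.02)
r = 314.65 / 318.5936
r = 0.9876

0.9876


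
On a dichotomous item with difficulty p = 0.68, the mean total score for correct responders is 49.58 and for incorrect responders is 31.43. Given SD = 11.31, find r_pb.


q = 1 - p = 0.32
rpb = ((M1 - M0) / SD) * sqrt(p * q)
rpb = ((49.58 - 31.43) / 11.31) * sqrt(0.68 * 0.32)
rpb = 0.7486

0.7486


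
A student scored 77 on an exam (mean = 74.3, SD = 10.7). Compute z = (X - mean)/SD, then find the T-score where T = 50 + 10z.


z = (X - mean) / SD = (77 - 74.3) / 10.7
z = 2.7 / 10.7
z = 0.2523
T-score = T = 50 + 10z
Carry z at full precision (z = 2.7 / 10.7) into the conversion:
T-score = 50 + 10 * (2.7 / 10.7) = 50 + 27 / 10.7
T-score = 50 + 2.5234
T-score = 52.5234

52.5234


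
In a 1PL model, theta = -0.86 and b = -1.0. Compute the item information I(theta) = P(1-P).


P = 1/(1+exp(-(-0.86--1.0))) = 0.5349
I = P*(1-P) = 0.5349 * 0.4651
I = 0.2488

0.2488


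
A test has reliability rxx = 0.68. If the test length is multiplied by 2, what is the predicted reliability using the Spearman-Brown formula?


r_new = (n * rxx) / (1 + (n-1) * rxx)
r_new = (2 * 0.68) / (1 + 1 * 0.68)
r_new = 1.36 / 1.68
r_new = 0.8095

0.8095


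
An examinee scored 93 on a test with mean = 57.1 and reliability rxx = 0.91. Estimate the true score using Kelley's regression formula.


T_est = rxx * X + (1 - rxx) * mean
T_est = 0.91 * 93 + 0.09 * 57.1
T_est = 84.63 + 5.139
T_est = 89.769

89.769


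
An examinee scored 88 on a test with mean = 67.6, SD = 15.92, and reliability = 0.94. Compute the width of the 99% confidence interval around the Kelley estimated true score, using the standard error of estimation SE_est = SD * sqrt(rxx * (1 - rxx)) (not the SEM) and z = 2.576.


True score estimate = 0.94*88 + 0.06*67.6 = 86.776
SE_est = SD * sqrt(rxx * (1 - rxx)) = 15.92 * sqrt(0.94 * 0.06) = 15.92 * sqrt(0.0564) = 3.780791
CI = T_est +/- z * SE_est, so width = 2 * z * SE_est = 2 * 2.576 * 3.780791
Width = 19.4786

19.4786


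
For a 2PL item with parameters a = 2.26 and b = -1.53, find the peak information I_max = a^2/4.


For 2PL, max info at theta = b = -1.53
I_max = a^2 / 4 = 2.26^2 / 4
= 5.1076 / 4
I_max = 1.2769

1.2769


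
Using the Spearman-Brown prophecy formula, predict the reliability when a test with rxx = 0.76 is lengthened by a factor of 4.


r_new = (n * rxx) / (1 + (n-1) * rxx)
r_new = (4 * 0.76) / (1 + 3 * 0.76)
r_new = 3.04 / 3.28
r_new = 0.9268

0.9268


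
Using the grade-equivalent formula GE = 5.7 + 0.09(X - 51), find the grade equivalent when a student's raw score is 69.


raw - median = 69 - 51 = 18
slope * diff = 0.09 * 18 = 1.62
GE = 5.7 + 1.62
GE = 7.32

7.32


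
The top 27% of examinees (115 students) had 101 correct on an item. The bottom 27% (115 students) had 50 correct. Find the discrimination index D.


p_upper = 101/115 = 0.8783
p_lower = 50/115 = 0.4348
D = 0.8783 - 0.4348 = 0.4435

0.4435
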